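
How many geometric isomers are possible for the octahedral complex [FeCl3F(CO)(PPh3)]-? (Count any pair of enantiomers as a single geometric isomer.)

4

An octahedron has six vertices in three trans pairs; every non-trans pair is cis.
Systematic placement gives 4 geometric isomers: Cl mer (3 arrangements); Cl fac (chiral).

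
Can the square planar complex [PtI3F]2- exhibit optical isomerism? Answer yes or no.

In a square planar complex each vertex has one trans partner and two cis neighbours.
Only one geometric arrangement is possible.

no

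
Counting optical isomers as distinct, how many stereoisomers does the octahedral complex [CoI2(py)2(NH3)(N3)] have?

8

In an octahedral complex each vertex has one trans partner and four cis neighbours.
The distinct arrangements are (6 in all): I trans, py trans; I trans, py cis; I cis, py trans; I cis, py cis (3 arrangements, 2 chiral).
Of these, 2 lack any improper symmetry element and so occur as enantiomeric pairs, giving 6 + 2 = 8 stereoisomers in total.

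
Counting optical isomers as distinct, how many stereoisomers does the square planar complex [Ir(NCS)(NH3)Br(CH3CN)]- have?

3

The distinct arrangements are (3 in all): (Br/NCS trans, CH3CN/NH3 trans); (Br/NH3 trans, CH3CN/NCS trans); (Br/CH3CN trans, NCS/NH3 trans).
Each arrangement has an internal mirror plane or centre of symmetry, so none is chiral.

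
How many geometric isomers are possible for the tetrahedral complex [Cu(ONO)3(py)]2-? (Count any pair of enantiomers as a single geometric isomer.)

1

In a tetrahedral complex all four positions are equivalent and every pair of ligands is adjacent — there is no cis/trans distinction.
Only one geometric arrangement is possible.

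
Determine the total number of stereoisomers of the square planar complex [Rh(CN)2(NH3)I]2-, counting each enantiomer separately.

2

In a square planar complex each vertex has one trans partner and two cis neighbours.
There are 2 geometric isomers: CN cis; CN trans.
Each arrangement has an internal mirror plane or centre of symmetry, so none is chiral.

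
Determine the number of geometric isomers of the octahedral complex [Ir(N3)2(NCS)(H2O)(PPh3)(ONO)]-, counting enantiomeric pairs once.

9

The six octahedral sites form three mutually perpendicular trans pairs.
Systematic enumeration (placing each ligand type in turn and discarding arrangements equivalent by rotation or reflection) gives 9 geometric isomers.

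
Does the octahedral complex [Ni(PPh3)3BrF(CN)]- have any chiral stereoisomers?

An octahedron has six vertices in three trans pairs; every non-trans pair is cis.
Systematic placement gives 4 geometric isomers: PPh3 mer (3 arrangements); PPh3 fac (chiral).
One of these lacks any improper symmetry element and so occurs as an enantiomeric pair, giving 4 + 1 = 5 stereoisomers in total.

yes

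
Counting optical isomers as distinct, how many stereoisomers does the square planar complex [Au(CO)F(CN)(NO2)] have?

3

In a square planar complex each vertex has one trans partner and two cis neighbours.
There are 3 geometric isomers: (CN/F trans, CO/NO2 trans); (CN/NO2 trans, CO/F trans); (CN/CO trans, F/NO2 trans).
Each arrangement has an internal mirror plane or centre of symmetry, so none is chiral.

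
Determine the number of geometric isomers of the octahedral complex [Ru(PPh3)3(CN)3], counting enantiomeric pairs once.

2

The six octahedral sites form three mutually perpendicular trans pairs.
There are 2 geometric isomers: PPh3 mer; PPh3 fac.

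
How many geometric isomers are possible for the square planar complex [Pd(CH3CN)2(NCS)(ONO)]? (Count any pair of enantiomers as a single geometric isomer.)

2

In a square planar complex each vertex has one trans partner and two cis neighbours.
Working through the distinct placements yields 2 geometric isomers: CH3CN cis; CH3CN trans.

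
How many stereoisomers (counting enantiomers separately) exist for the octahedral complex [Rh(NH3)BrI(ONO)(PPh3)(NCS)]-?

30

Exhaustive case analysis gives 15 geometric isomers.
Of these, 15 lack any improper symmetry element and so occur as enantiomeric pairs, giving 15 + 15 = 30 stereoisomers in total.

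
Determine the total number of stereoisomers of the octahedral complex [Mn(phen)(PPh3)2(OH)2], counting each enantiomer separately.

4

Each phen is bidentate and must span two cis positions.
There are 3 geometric isomers: PPh3 cis, OH trans; PPh3 cis, OH cis (chiral); PPh3 trans, OH cis.
One of these lacks any improper symmetry element and so occurs as an enantiomeric pair, giving 3 + 1 = 4 stereoisomers in total.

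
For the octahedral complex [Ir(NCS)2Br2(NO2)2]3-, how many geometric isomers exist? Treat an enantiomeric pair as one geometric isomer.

5

The six octahedral sites form three mutually perpendicular trans pairs.
Working through the distinct placements yields 5 geometric isomers: NCS trans, Br trans, NO2 trans; NCS cis, Br trans, NO2 cis; NCS cis, Br cis, NO2 trans; NCS cis, Br cis, NO2 cis (chiral); NCS trans, Br cis, NO2 cis.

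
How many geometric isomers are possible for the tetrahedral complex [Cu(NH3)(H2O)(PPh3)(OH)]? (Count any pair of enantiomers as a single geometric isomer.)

In a tetrahedral complex all four positions are equivalent and every pair of ligands is adjacent — there is no cis/trans distinction.
Only one geometric arrangement is possible; it has no improper symmetry element, so it exists as a pair of enantiomers (2 stereoisomers).

1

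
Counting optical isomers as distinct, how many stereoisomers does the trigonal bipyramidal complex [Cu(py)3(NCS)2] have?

3

In a trigonal bipyramid the two axial positions differ from the three equatorial ones.
The distinct arrangements are (3 in all): NCS both axial; NCS one axial, one equatorial; NCS both equatorial.
Each arrangement has an internal mirror plane or centre of symmetry, so none is chiral.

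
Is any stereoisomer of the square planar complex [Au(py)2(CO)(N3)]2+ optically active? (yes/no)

no

In a square planar complex each vertex has one trans partner and two cis neighbours.
The distinct arrangements are (2 in all): py cis; py trans.
Each arrangement has an internal mirror plane or centre of symmetry, so none is chiral.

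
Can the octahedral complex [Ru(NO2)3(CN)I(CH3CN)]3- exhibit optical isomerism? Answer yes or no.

yes

An octahedron has six vertices in three trans pairs; every non-trans pair is cis.
There are 4 geometric isomers: NO2 mer (3 arrangements); NO2 fac (chiral).
One of these lacks any improper symmetry element and so occurs as an enantiomeric pair, giving 4 + 1 = 5 stereoisomers in total.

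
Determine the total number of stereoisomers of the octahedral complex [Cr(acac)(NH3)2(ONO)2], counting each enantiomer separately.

An octahedron has six vertices in three trans pairs; every non-trans pair is cis.
Each acac is bidentate and must span two cis positions.
The distinct arrangements are (3 in all): NH3 trans, ONO cis; NH3 cis, ONO cis (chiral); NH3 cis, ONO trans.
One of these lacks any improper symmetry element and so occurs as an enantiomeric pair, giving 3 + 1 = 4 stereoisomers in total.

4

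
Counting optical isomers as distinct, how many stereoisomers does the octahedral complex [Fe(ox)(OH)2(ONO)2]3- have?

In an octahedral complex each vertex has one trans partner and four cis neighbours.
Each ox is bidentate and must span two cis positions.
The distinct arrangements are (3 in all): OH trans, ONO cis; OH cis, ONO cis (chiral); OH cis, ONO trans.
One of these lacks any improper symmetry element and so occurs as an enantiomeric pair, giving 3 + 1 = 4 stereoisomers in total.

4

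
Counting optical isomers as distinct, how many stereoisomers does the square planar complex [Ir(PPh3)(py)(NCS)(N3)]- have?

3

The distinct arrangements are (3 in all): (N3/PPh3 trans, NCS/py trans); (N3/py trans, NCS/PPh3 trans); (N3/NCS trans, PPh3/py trans).
Each arrangement has an internal mirror plane or centre of symmetry, so none is chiral.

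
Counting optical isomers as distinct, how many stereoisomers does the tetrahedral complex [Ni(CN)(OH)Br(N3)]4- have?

All four vertices of a tetrahedron are equivalent and mutually adjacent, so cis/trans isomerism cannot arise.
Only one geometric arrangement is possible; it has no improper symmetry element, so it exists as a pair of enantiomers (2 stereoisomers).

2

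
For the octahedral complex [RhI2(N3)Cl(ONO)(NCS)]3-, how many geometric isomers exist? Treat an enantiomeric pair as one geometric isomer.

The six octahedral sites form three mutually perpendicular trans pairs.
Placing the ligands in turn and identifying arrangements related by rotation or reflection leaves 9 distinct geometric isomers.

9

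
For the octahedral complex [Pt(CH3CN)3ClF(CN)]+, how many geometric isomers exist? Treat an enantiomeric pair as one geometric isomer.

The six octahedral sites form three mutually perpendicular trans pairs.
Working through the distinct placements yields 4 geometric isomers: CH3CN mer (3 arrangements); CH3CN fac (chiral).

4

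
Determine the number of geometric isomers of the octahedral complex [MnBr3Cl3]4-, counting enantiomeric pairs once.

The six octahedral sites form three mutually perpendicular trans pairs.
Systematic placement gives 2 geometric isomers: Br mer; Br fac.

2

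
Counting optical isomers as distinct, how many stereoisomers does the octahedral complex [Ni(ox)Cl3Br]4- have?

The six octahedral sites form three mutually perpendicular trans pairs.
Each ox is bidentate and must span two cis positions.
Working through the distinct placements yields 2 geometric isomers: Cl fac; Cl mer.
Each arrangement has an internal mirror plane or centre of symmetry, so none is chiral.

2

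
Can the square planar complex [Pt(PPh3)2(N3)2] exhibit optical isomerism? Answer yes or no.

no

In a square planar complex each vertex has one trans partner and two cis neighbours.
Systematic placement gives 2 geometric isomers: PPh3 cis; PPh3 trans.
Each arrangement has an internal mirror plane or centre of symmetry, so none is chiral.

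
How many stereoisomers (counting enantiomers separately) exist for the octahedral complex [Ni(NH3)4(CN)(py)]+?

2

Working through the distinct placements yields 2 geometric isomers: CN and py mutually cis; CN and py mutually trans.
Each arrangement has an internal mirror plane or centre of symmetry, so none is chiral.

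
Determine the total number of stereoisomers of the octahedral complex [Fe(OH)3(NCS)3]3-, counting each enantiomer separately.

An octahedron has six vertices in three trans pairs; every non-trans pair is cis.
There are 2 geometric isomers: OH mer; OH fac.
Each arrangement has an internal mirror plane or centre of symmetry, so none is chiral.

2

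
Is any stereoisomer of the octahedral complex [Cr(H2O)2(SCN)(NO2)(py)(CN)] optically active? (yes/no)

yes

An octahedron has six vertices in three trans pairs; every non-trans pair is cis.
Exhaustive case analysis gives 9 geometric isomers.
Of these, 6 lack any improper symmetry element and so occur as enantiomeric pairs, giving 9 + 6 = 15 stereoisomers in total.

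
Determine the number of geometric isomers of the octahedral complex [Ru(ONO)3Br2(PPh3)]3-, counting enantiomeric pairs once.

3

In an octahedral complex each vertex has one trans partner and four cis neighbours.
Systematic placement gives 3 geometric isomers: ONO mer, Br trans; ONO fac, Br cis; ONO mer, Br cis.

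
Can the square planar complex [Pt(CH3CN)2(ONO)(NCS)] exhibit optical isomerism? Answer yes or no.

no

A square has two trans pairs of vertices; adjacent vertices are cis.
There are 2 geometric isomers: CH3CN cis; CH3CN trans.
Each arrangement has an internal mirror plane or centre of symmetry, so none is chiral.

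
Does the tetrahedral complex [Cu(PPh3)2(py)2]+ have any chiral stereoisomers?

no

All four vertices of a tetrahedron are equivalent and mutually adjacent, so cis/trans isomerism cannot arise.
Only one geometric arrangement is possible.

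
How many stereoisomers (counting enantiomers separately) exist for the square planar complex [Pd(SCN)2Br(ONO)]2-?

2

Working through the distinct placements yields 2 geometric isomers: SCN cis; SCN trans.
Each arrangement has an internal mirror plane or centre of symmetry, so none is chiral.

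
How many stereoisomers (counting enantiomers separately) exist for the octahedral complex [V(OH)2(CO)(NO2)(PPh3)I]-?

15

Systematic enumeration (placing each ligand type in turn and discarding arrangements equivalent by rotation or reflection) gives 9 geometric isomers.
Of these, 6 lack any improper symmetry element and so occur as enantiomeric pairs, giving 9 + 6 = 15 stereoisomers in total.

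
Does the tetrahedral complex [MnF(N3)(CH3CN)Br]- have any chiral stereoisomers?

yes

All four vertices of a tetrahedron are equivalent and mutually adjacent, so cis/trans isomerism cannot arise.
Only one geometric arrangement is possible; it has no improper symmetry element, so it exists as a pair of enantiomers (2 stereoisomers).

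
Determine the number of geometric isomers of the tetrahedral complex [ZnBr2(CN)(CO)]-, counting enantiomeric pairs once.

All four vertices of a tetrahedron are equivalent and mutually adjacent, so cis/trans isomerism cannot arise.
Only one geometric arrangement is possible.

1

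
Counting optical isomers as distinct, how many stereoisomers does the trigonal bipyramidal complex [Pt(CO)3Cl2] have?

3

In a trigonal bipyramid the two axial positions differ from the three equatorial ones.
Working through the distinct placements yields 3 geometric isomers: Cl both equatorial; Cl one axial, one equatorial; Cl both axial.
Each arrangement has an internal mirror plane or centre of symmetry, so none is chiral.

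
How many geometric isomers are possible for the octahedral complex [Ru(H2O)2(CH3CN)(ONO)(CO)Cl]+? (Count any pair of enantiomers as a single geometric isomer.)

9

An octahedron has six vertices in three trans pairs; every non-trans pair is cis.
Exhaustive case analysis gives 9 geometric isomers.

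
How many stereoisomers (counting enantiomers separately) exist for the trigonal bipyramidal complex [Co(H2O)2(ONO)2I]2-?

In a trigonal bipyramid the two axial positions differ from the three equatorial ones.
Exhaustive case analysis gives 5 geometric isomers.
One of these lacks any improper symmetry element and so occurs as an enantiomeric pair, giving 5 + 1 = 6 stereoisomers in total.

6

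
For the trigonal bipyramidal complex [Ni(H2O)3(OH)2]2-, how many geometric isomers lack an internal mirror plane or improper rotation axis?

0

A trigonal bipyramid has two axial and three equatorial sites, which are chemically inequivalent.
Working through the distinct placements yields 3 geometric isomers: OH both equatorial; OH one axial, one equatorial; OH both axial.
Each arrangement has an internal mirror plane or centre of symmetry, so none is chiral.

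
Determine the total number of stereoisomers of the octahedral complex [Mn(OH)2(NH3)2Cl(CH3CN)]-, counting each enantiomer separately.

Systematic placement gives 6 geometric isomers: OH trans, NH3 trans; OH cis, NH3 cis (3 arrangements, 2 chiral); OH trans, NH3 cis; OH cis, NH3 trans.
Of these, 2 lack any improper symmetry element and so occur as enantiomeric pairs, giving 6 + 2 = 8 stereoisomers in total.

8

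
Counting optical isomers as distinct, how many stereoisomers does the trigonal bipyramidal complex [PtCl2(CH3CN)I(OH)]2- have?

10

Exhaustive case analysis gives 7 geometric isomers.
Of these, 3 lack any improper symmetry element and so occur as enantiomeric pairs, giving 7 + 3 = 10 stereoisomers in total.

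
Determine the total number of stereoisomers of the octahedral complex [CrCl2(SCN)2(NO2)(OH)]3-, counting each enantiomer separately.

8

An octahedron has six vertices in three trans pairs; every non-trans pair is cis.
There are 6 geometric isomers: Cl trans, SCN trans; Cl trans, SCN cis; Cl cis, SCN trans; Cl cis, SCN cis (3 arrangements, 2 chiral).
Of these, 2 lack any improper symmetry element and so occur as enantiomeric pairs, giving 6 + 2 = 8 stereoisomers in total.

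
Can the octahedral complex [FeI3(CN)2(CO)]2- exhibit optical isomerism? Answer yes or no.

no

There are 3 geometric isomers: I mer, CN trans; I mer, CN cis; I fac, CN cis.
Each arrangement has an internal mirror plane or centre of symmetry, so none is chiral.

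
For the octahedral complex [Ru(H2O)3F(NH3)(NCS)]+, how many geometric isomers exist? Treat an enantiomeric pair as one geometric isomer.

The distinct arrangements are (4 in all): H2O mer (3 arrangements); H2O fac (chiral).

4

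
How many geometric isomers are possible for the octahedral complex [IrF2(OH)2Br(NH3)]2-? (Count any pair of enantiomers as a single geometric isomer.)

An octahedron has six vertices in three trans pairs; every non-trans pair is cis.
There are 6 geometric isomers: F cis, OH trans; F cis, OH cis (3 arrangements, 2 chiral); F trans, OH trans; F trans, OH cis.

6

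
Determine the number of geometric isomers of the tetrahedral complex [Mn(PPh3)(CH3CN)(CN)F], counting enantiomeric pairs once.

1

Only one geometric arrangement is possible; it has no improper symmetry element, so it exists as a pair of enantiomers (2 stereoisomers).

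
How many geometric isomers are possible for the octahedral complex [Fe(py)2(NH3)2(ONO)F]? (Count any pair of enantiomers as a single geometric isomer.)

6

In an octahedral complex each vertex has one trans partner and four cis neighbours.
The distinct arrangements are (6 in all): py trans, NH3 cis; py cis, NH3 cis (3 arrangements, 2 chiral); py trans, NH3 trans; py cis, NH3 trans.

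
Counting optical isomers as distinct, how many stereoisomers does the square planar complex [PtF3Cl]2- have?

1

Only one geometric arrangement is possible.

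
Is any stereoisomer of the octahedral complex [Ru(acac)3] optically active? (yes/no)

An octahedron has six vertices in three trans pairs; every non-trans pair is cis.
Each acac is bidentate and must span two cis positions.
Only one geometric arrangement is possible; it has no improper symmetry element, so it exists as a pair of enantiomers (2 stereoisomers).

yes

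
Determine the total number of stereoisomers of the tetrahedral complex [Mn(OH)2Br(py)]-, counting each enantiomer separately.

All four vertices of a tetrahedron are equivalent and mutually adjacent, so cis/trans isomerism cannot arise.
Only one geometric arrangement is possible.

1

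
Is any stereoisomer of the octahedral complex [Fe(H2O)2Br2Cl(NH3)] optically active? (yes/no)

The six octahedral sites form three mutually perpendicular trans pairs.
Working through the distinct placements yields 6 geometric isomers: H2O cis, Br trans; H2O trans, Br trans; H2O cis, Br cis (3 arrangements, 2 chiral); H2O trans, Br cis.
Of these, 2 lack any improper symmetry element and so occur as enantiomeric pairs, giving 6 + 2 = 8 stereoisomers in total.

yes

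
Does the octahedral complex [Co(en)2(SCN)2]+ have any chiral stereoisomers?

The six octahedral sites form three mutually perpendicular trans pairs.
Each en is bidentate and must span two cis positions.
There are 2 geometric isomers: SCN trans; SCN cis (chiral).
One of these lacks any improper symmetry element and so occurs as an enantiomeric pair, giving 2 + 1 = 3 stereoisomers in total.

yes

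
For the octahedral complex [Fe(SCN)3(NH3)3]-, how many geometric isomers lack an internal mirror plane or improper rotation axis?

In an octahedral complex each vertex has one trans partner and four cis neighbours.
Working through the distinct placements yields 2 geometric isomers: SCN mer; SCN fac.
Each arrangement has an internal mirror plane or centre of symmetry, so none is chiral.

0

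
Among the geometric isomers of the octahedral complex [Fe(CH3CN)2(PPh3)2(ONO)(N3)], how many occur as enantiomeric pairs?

The six octahedral sites form three mutually perpendicular trans pairs.
Systematic placement gives 6 geometric isomers: CH3CN trans, PPh3 trans; CH3CN trans, PPh3 cis; CH3CN cis, PPh3 trans; CH3CN cis, PPh3 cis (3 arrangements, 2 chiral).
Of these, 2 lack any improper symmetry element and so occur as enantiomeric pairs, giving 6 + 2 = 8 stereoisomers in total.

2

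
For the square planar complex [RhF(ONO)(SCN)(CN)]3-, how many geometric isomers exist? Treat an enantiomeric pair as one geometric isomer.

In a square planar complex each vertex has one trans partner and two cis neighbours.
There are 3 geometric isomers: (CN/ONO trans, F/SCN trans); (CN/SCN trans, F/ONO trans); (CN/F trans, ONO/SCN trans).

3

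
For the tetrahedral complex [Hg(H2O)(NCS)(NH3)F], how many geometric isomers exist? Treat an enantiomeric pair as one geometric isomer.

All four vertices of a tetrahedron are equivalent and mutually adjacent, so cis/trans isomerism cannot arise.
Only one geometric arrangement is possible; it has no improper symmetry element, so it exists as a pair of enantiomers (2 stereoisomers).

1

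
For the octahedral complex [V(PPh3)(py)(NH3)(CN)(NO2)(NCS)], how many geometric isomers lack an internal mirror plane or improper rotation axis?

15

An octahedron has six vertices in three trans pairs; every non-trans pair is cis.
Placing the ligands in turn and identifying arrangements related by rotation or reflection leaves 15 distinct geometric isomers.
Of these, 15 lack any improper symmetry element and so occur as enantiomeric pairs, giving 15 + 15 = 30 stereoisomers in total.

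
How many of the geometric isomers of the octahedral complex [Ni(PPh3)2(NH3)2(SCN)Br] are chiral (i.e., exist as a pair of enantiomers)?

2

An octahedron has six vertices in three trans pairs; every non-trans pair is cis.
Systematic placement gives 6 geometric isomers: PPh3 cis, NH3 cis (3 arrangements, 2 chiral); PPh3 trans, NH3 cis; PPh3 cis, NH3 trans; PPh3 trans, NH3 trans.
Of these, 2 lack any improper symmetry element and so occur as enantiomeric pairs, giving 6 + 2 = 8 stereoisomers in total.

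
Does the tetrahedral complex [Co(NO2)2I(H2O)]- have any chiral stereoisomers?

In a tetrahedral complex all four positions are equivalent and every pair of ligands is adjacent — there is no cis/trans distinction.
Only one geometric arrangement is possible.

no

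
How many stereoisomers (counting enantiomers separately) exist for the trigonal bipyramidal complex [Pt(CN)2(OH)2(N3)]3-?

6

A trigonal bipyramid has two axial and three equatorial sites, which are chemically inequivalent.
Exhaustive case analysis gives 5 geometric isomers.
One of these lacks any improper symmetry element and so occurs as an enantiomeric pair, giving 5 + 1 = 6 stereoisomers in total.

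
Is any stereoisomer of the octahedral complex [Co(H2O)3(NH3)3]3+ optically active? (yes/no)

The six octahedral sites form three mutually perpendicular trans pairs.
Systematic placement gives 2 geometric isomers: H2O mer; H2O fac.
Each arrangement has an internal mirror plane or centre of symmetry, so none is chiral.

no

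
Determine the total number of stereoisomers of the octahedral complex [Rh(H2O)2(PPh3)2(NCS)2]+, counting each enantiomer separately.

6

The distinct arrangements are (5 in all): H2O trans, PPh3 trans, NCS trans; H2O trans, PPh3 cis, NCS cis; H2O cis, PPh3 trans, NCS cis; H2O cis, PPh3 cis, NCS cis (chiral); H2O cis, PPh3 cis, NCS trans.
One of these lacks any improper symmetry element and so occurs as an enantiomeric pair, giving 5 + 1 = 6 stereoisomers in total.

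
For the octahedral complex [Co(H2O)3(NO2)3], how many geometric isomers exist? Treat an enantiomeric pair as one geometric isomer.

An octahedron has six vertices in three trans pairs; every non-trans pair is cis.
The distinct arrangements are (2 in all): H2O mer; H2O fac.

2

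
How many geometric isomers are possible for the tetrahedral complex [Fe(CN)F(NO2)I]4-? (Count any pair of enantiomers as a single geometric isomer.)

1

All four vertices of a tetrahedron are equivalent and mutually adjacent, so cis/trans isomerism cannot arise.
Only one geometric arrangement is possible; it has no improper symmetry element, so it exists as a pair of enantiomers (2 stereoisomers).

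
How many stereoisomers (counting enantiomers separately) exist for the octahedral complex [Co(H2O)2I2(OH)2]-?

Working through the distinct placements yields 5 geometric isomers: H2O trans, I trans, OH trans; H2O trans, I cis, OH cis; H2O cis, I cis, OH trans; H2O cis, I cis, OH cis (chiral); H2O cis, I trans, OH cis.
One of these lacks any improper symmetry element and so occurs as an enantiomeric pair, giving 5 + 1 = 6 stereoisomers in total.

6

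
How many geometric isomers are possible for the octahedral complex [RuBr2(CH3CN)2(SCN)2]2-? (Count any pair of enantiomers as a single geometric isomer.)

In an octahedral complex each vertex has one trans partner and four cis neighbours.
There are 5 geometric isomers: Br trans, CH3CN trans, SCN trans; Br trans, CH3CN cis, SCN cis; Br cis, CH3CN cis, SCN trans; Br cis, CH3CN cis, SCN cis (chiral); Br cis, CH3CN trans, SCN cis.

5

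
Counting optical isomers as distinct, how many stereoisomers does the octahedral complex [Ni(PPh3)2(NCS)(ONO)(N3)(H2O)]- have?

In an octahedral complex each vertex has one trans partner and four cis neighbours.
Exhaustive case analysis gives 9 geometric isomers.
Of these, 6 lack any improper symmetry element and so occur as enantiomeric pairs, giving 9 + 6 = 15 stereoisomers in total.

15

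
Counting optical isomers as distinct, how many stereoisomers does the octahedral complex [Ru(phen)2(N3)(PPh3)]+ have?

3

An octahedron has six vertices in three trans pairs; every non-trans pair is cis.
Each phen is bidentate and must span two cis positions.
Systematic placement gives 2 geometric isomers: N3 and PPh3 mutually trans; N3 and PPh3 mutually cis (chiral).
One of these lacks any improper symmetry element and so occurs as an enantiomeric pair, giving 2 + 1 = 3 stereoisomers in total.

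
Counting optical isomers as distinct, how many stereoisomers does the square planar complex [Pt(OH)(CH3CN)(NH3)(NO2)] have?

In a square planar complex each vertex has one trans partner and two cis neighbours.
There are 3 geometric isomers: (CH3CN/NO2 trans, NH3/OH trans); (CH3CN/OH trans, NH3/NO2 trans); (CH3CN/NH3 trans, NO2/OH trans).
Each arrangement has an internal mirror plane or centre of symmetry, so none is chiral.

3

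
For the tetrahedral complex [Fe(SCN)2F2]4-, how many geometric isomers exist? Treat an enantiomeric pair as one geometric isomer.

1

Only one geometric arrangement is possible.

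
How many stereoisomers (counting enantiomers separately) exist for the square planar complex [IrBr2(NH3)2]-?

2

A square has two trans pairs of vertices; adjacent vertices are cis.
Working through the distinct placements yields 2 geometric isomers: Br cis; Br trans.
Each arrangement has an internal mirror plane or centre of symmetry, so none is chiral.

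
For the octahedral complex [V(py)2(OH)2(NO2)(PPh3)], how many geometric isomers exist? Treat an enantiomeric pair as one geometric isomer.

The six octahedral sites form three mutually perpendicular trans pairs.
Working through the distinct placements yields 6 geometric isomers: py trans, OH cis; py cis, OH cis (3 arrangements, 2 chiral); py trans, OH trans; py cis, OH trans.

6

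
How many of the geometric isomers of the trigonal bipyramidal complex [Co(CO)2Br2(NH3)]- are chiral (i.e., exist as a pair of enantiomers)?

A trigonal bipyramid has two axial and three equatorial sites, which are chemically inequivalent.
Exhaustive case analysis gives 5 geometric isomers.
One of these lacks any improper symmetry element and so occurs as an enantiomeric pair, giving 5 + 1 = 6 stereoisomers in total.

1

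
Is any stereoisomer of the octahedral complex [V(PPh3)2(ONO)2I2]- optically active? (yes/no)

yes

The six octahedral sites form three mutually perpendicular trans pairs.
There are 5 geometric isomers: PPh3 trans, ONO trans, I trans; PPh3 cis, ONO cis, I trans; PPh3 trans, ONO cis, I cis; PPh3 cis, ONO cis, I cis (chiral); PPh3 cis, ONO trans, I cis.
One of these lacks any improper symmetry element and so occurs as an enantiomeric pair, giving 5 + 1 = 6 stereoisomers in total.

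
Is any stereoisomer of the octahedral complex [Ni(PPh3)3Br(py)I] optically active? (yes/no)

The six octahedral sites form three mutually perpendicular trans pairs.
Working through the distinct placements yields 4 geometric isomers: PPh3 mer (3 arrangements); PPh3 fac (chiral).
One of these lacks any improper symmetry element and so occurs as an enantiomeric pair, giving 4 + 1 = 5 stereoisomers in total.

yes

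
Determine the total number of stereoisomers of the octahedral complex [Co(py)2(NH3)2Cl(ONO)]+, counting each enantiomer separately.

8

There are 6 geometric isomers: py trans, NH3 cis; py cis, NH3 cis (3 arrangements, 2 chiral); py trans, NH3 trans; py cis, NH3 trans.
Of these, 2 lack any improper symmetry element and so occur as enantiomeric pairs, giving 6 + 2 = 8 stereoisomers in total.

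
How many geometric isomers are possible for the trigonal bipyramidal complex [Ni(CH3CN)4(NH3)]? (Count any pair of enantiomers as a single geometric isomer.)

2

In a trigonal bipyramid the two axial positions differ from the three equatorial ones.
Working through the distinct placements yields 2 geometric isomers: NH3 equatorial; NH3 axial.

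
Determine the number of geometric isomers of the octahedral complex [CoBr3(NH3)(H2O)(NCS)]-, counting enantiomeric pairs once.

4

Working through the distinct placements yields 4 geometric isomers: Br mer (3 arrangements); Br fac (chiral).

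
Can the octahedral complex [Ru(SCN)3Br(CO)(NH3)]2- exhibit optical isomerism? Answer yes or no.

The six octahedral sites form three mutually perpendicular trans pairs.
There are 4 geometric isomers: SCN mer (3 arrangements); SCN fac (chiral).
One of these lacks any improper symmetry element and so occurs as an enantiomeric pair, giving 4 + 1 = 5 stereoisomers in total.

yes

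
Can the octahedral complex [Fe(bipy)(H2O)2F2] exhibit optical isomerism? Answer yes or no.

yes

The six octahedral sites form three mutually perpendicular trans pairs.
Each bipy is bidentate and must span two cis positions.
Working through the distinct placements yields 3 geometric isomers: H2O cis, F trans; H2O cis, F cis (chiral); H2O trans, F cis.
One of these lacks any improper symmetry element and so occurs as an enantiomeric pair, giving 3 + 1 = 4 stereoisomers in total.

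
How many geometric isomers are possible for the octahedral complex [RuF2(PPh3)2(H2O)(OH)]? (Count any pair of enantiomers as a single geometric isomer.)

6

In an octahedral complex each vertex has one trans partner and four cis neighbours.
There are 6 geometric isomers: F trans, PPh3 trans; F trans, PPh3 cis; F cis, PPh3 trans; F cis, PPh3 cis (3 arrangements, 2 chiral).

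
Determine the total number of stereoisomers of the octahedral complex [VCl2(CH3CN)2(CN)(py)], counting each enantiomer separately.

The six octahedral sites form three mutually perpendicular trans pairs.
Systematic placement gives 6 geometric isomers: Cl cis, CH3CN trans; Cl trans, CH3CN trans; Cl cis, CH3CN cis (3 arrangements, 2 chiral); Cl trans, CH3CN cis.
Of these, 2 lack any improper symmetry element and so occur as enantiomeric pairs, giving 6 + 2 = 8 stereoisomers in total.

8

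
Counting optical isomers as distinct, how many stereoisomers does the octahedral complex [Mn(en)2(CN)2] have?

An octahedron has six vertices in three trans pairs; every non-trans pair is cis.
Each en is bidentate and must span two cis positions.
Working through the distinct placements yields 2 geometric isomers: CN trans; CN cis (chiral).
One of these lacks any improper symmetry element and so occurs as an enantiomeric pair, giving 2 + 1 = 3 stereoisomers in total.

3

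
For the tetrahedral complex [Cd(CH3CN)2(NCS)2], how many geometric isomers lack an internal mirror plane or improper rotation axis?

0

Only one geometric arrangement is possible.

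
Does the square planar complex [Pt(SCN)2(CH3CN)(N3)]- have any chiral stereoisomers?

A square has two trans pairs of vertices; adjacent vertices are cis.
There are 2 geometric isomers: SCN cis; SCN trans.
Each arrangement has an internal mirror plane or centre of symmetry, so none is chiral.

no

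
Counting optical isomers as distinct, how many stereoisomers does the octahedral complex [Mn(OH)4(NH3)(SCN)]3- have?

In an octahedral complex each vertex has one trans partner and four cis neighbours.
The distinct arrangements are (2 in all): NH3 and SCN mutually cis; NH3 and SCN mutually trans.
Each arrangement has an internal mirror plane or centre of symmetry, so none is chiral.

2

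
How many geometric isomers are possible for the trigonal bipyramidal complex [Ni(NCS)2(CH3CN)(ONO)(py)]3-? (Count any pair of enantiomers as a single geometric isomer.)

In a trigonal bipyramid the two axial positions differ from the three equatorial ones.
Exhaustive case analysis gives 7 geometric isomers.

7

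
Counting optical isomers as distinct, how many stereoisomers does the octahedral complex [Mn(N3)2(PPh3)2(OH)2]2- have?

Working through the distinct placements yields 5 geometric isomers: N3 trans, PPh3 trans, OH trans; N3 trans, PPh3 cis, OH cis; N3 cis, PPh3 trans, OH cis; N3 cis, PPh3 cis, OH cis (chiral); N3 cis, PPh3 cis, OH trans.
One of these lacks any improper symmetry element and so occurs as an enantiomeric pair, giving 5 + 1 = 6 stereoisomers in total.

6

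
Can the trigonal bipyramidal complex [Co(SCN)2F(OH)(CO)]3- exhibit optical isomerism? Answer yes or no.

In a trigonal bipyramid the two axial positions differ from the three equatorial ones.
Exhaustive case analysis gives 7 geometric isomers.
Of these, 3 lack any improper symmetry element and so occur as enantiomeric pairs, giving 7 + 3 = 10 stereoisomers in total.

yes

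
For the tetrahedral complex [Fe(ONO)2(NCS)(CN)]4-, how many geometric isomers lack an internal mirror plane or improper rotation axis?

0

All four vertices of a tetrahedron are equivalent and mutually adjacent, so cis/trans isomerism cannot arise.
Only one geometric arrangement is possible.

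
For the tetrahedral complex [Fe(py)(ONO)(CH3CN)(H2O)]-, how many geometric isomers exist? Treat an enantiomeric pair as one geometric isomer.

1

All four vertices of a tetrahedron are equivalent and mutually adjacent, so cis/trans isomerism cannot arise.
Only one geometric arrangement is possible; it has no improper symmetry element, so it exists as a pair of enantiomers (2 stereoisomers).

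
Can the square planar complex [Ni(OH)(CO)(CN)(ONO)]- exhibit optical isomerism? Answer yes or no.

In a square planar complex each vertex has one trans partner and two cis neighbours.
Systematic placement gives 3 geometric isomers: (CN/OH trans, CO/ONO trans); (CN/ONO trans, CO/OH trans); (CN/CO trans, OH/ONO trans).
Each arrangement has an internal mirror plane or centre of symmetry, so none is chiral.

no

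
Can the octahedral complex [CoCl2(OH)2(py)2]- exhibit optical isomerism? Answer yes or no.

yes

In an octahedral complex each vertex has one trans partner and four cis neighbours.
Systematic placement gives 5 geometric isomers: Cl trans, OH trans, py trans; Cl trans, OH cis, py cis; Cl cis, OH cis, py trans; Cl cis, OH cis, py cis (chiral); Cl cis, OH trans, py cis.
One of these lacks any improper symmetry element and so occurs as an enantiomeric pair, giving 5 + 1 = 6 stereoisomers in total.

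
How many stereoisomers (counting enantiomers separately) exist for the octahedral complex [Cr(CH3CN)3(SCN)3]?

Systematic placement gives 2 geometric isomers: CH3CN mer; CH3CN fac.
Each arrangement has an internal mirror plane or centre of symmetry, so none is chiral.

2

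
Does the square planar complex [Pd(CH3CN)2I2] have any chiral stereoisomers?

A square has two trans pairs of vertices; adjacent vertices are cis.
The distinct arrangements are (2 in all): CH3CN cis; CH3CN trans.
Each arrangement has an internal mirror plane or centre of symmetry, so none is chiral.

no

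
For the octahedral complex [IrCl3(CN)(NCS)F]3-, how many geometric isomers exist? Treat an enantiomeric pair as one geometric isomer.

In an octahedral complex each vertex has one trans partner and four cis neighbours.
The distinct arrangements are (4 in all): Cl mer (3 arrangements); Cl fac (chiral).

4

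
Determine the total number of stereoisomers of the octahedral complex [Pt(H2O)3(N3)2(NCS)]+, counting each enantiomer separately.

An octahedron has six vertices in three trans pairs; every non-trans pair is cis.
Working through the distinct placements yields 3 geometric isomers: H2O mer, N3 cis; H2O mer, N3 trans; H2O fac, N3 cis.
Each arrangement has an internal mirror plane or centre of symmetry, so none is chiral.

3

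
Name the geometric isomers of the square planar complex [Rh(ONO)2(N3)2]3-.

cis and trans

In a square planar complex each vertex has one trans partner and two cis neighbours.
There are 2 geometric isomers: ONO cis; ONO trans.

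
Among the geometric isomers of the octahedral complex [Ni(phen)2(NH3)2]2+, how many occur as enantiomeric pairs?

Each phen is bidentate and must span two cis positions.
There are 2 geometric isomers: NH3 trans; NH3 cis (chiral).
One of these lacks any improper symmetry element and so occurs as an enantiomeric pair, giving 2 + 1 = 3 stereoisomers in total.

1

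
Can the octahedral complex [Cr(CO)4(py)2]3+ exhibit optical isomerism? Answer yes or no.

no

An octahedron has six vertices in three trans pairs; every non-trans pair is cis.
Systematic placement gives 2 geometric isomers: py trans; py cis.
Each arrangement has an internal mirror plane or centre of symmetry, so none is chiral.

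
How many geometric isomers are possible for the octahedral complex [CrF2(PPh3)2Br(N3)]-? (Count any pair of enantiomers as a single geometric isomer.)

6

The six octahedral sites form three mutually perpendicular trans pairs.
The distinct arrangements are (6 in all): F cis, PPh3 trans; F cis, PPh3 cis (3 arrangements, 2 chiral); F trans, PPh3 trans; F trans, PPh3 cis.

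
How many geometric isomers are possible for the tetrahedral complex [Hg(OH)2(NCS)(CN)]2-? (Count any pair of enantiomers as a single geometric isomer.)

All four vertices of a tetrahedron are equivalent and mutually adjacent, so cis/trans isomerism cannot arise.
Only one geometric arrangement is possible.

1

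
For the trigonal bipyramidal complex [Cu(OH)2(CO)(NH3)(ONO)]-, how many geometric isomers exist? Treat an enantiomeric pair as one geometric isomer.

Exhaustive case analysis gives 7 geometric isomers.

7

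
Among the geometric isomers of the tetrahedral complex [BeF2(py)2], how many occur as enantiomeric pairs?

Only one geometric arrangement is possible.

0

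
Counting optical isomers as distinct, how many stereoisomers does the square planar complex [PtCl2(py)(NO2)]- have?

A square has two trans pairs of vertices; adjacent vertices are cis.
There are 2 geometric isomers: Cl cis; Cl trans.
Each arrangement has an internal mirror plane or centre of symmetry, so none is chiral.

2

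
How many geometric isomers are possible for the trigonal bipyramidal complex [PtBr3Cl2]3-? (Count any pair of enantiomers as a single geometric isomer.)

A trigonal bipyramid has two axial and three equatorial sites, which are chemically inequivalent.
Systematic placement gives 3 geometric isomers: Cl both equatorial; Cl one axial, one equatorial; Cl both axial.

3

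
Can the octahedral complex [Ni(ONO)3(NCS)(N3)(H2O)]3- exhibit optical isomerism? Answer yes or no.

In an octahedral complex each vertex has one trans partner and four cis neighbours.
Working through the distinct placements yields 4 geometric isomers: ONO mer (3 arrangements); ONO fac (chiral).
One of these lacks any improper symmetry element and so occurs as an enantiomeric pair, giving 4 + 1 = 5 stereoisomers in total.

yes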